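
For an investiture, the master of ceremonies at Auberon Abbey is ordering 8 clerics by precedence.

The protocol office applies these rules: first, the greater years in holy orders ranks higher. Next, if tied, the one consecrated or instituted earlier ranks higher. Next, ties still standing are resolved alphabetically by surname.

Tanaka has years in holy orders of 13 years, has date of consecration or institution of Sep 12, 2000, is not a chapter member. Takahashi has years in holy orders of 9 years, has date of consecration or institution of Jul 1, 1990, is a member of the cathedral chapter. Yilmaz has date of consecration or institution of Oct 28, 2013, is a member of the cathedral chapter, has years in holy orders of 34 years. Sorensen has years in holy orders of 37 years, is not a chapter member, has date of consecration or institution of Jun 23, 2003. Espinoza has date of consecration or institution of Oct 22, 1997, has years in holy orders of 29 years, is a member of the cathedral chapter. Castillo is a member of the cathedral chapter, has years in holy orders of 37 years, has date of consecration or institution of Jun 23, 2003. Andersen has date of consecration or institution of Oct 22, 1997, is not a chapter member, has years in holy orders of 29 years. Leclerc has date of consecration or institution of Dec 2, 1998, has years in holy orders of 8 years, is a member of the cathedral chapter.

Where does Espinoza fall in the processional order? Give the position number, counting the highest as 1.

5

By years in holy orders (higher first): Castillo and Sorensen (both 37 years); then Yilmaz (34 years); then Andersen and Espinoza (both 29 years); then Tanaka (13 years); then Takahashi (9 years); then Leclerc (8 years).
Castillo and Sorensen both have date of consecration or institution Jun 23, 2003, so the next rule applies.
Among Castillo and Sorensen, alphabetically by surname: Castillo before Sorensen.
Andersen and Espinoza both have date of consecration or institution Oct 22, 1997, so the next rule applies.
Among Andersen and Espinoza, alphabetically by surname: Andersen before Espinoza.
Order: Castillo, Sorensen, Yilmaz, Andersen, Espinoza, Tanaka, Takahashi, Leclerc. So position 5.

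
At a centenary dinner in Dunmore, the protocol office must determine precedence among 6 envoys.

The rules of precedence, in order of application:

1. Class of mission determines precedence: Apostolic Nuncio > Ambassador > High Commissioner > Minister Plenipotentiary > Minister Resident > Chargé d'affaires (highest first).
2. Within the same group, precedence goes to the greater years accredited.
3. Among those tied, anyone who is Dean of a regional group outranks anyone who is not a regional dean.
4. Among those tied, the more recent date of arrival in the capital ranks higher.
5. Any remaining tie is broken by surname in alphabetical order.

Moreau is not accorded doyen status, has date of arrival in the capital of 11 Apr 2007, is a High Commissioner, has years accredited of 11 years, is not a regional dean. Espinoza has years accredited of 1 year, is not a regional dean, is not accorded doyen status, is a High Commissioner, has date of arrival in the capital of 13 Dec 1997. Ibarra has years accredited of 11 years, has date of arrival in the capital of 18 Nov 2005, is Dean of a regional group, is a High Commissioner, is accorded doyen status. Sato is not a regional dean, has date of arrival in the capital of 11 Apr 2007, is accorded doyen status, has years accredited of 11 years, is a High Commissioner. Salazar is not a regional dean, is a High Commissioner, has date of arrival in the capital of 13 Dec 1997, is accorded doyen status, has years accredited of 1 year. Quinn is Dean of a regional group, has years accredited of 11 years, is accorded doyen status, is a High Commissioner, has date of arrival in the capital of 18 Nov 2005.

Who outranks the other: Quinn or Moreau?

By class of mission: Ibarra, Quinn, Moreau, Sato, Espinoza and Salazar (High Commissioner).
Among Ibarra, Quinn, Moreau, Sato, Espinoza and Salazar, by years accredited (higher first): Ibarra, Quinn, Moreau and Sato (11 years) before Espinoza and Salazar (1 year).
Among Ibarra, Quinn, Moreau and Sato, Dean of a regional group before not a regional dean: Ibarra and Quinn (Dean of a regional group) before Moreau and Sato (not a regional dean).
Ibarra and Quinn both have date of arrival in the capital 18 Nov 2005, so the next rule applies.
Among Ibarra and Quinn, alphabetically by surname: Ibarra before Quinn.
Moreau and Sato both have date of arrival in the capital 11 Apr 2007, so the next rule applies.
Among Moreau and Sato, alphabetically by surname: Moreau before Sato.
Espinoza and Salazar are each not a regional dean, so the next rule applies.
Espinoza and Salazar both have date of arrival in the capital 13 Dec 1997, so the next rule applies.
Among Espinoza and Salazar, alphabetically by surname: Espinoza before Salazar.
So Quinn takes precedence.

Quinn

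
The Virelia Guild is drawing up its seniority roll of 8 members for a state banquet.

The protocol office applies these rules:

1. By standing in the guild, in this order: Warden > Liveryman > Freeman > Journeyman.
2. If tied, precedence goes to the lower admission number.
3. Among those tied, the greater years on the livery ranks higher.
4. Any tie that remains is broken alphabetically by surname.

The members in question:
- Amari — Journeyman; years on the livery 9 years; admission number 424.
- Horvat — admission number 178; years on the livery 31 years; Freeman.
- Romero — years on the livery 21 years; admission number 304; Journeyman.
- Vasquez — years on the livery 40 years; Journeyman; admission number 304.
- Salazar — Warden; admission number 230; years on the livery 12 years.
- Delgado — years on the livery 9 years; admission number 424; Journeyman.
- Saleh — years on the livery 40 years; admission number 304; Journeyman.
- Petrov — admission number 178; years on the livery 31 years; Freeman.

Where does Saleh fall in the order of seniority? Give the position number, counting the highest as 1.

By standing in the guild: Salazar (Warden); then Horvat and Petrov (Freeman); then Saleh, Vasquez, Romero, Amari and Delgado (Journeyman).
Horvat and Petrov both have admission number 178, so the next rule applies.
Horvat and Petrov both have years on the livery 31 years, so the next rule applies.
Among Horvat and Petrov, alphabetically by surname: Horvat before Petrov.
Among Saleh, Vasquez, Romero, Amari and Delgado, by admission number (lower first): Saleh, Vasquez and Romero (304) before Amari and Delgado (424).
Among Saleh, Vasquez and Romero, by years on the livery (higher first): Saleh and Vasquez (40 years) before Romero (21 years).
Among Saleh and Vasquez, alphabetically by surname: Saleh before Vasquez.
Amari and Delgado both have years on the livery 9 years, so the next rule applies.
Among Amari and Delgado, alphabetically by surname: Amari before Delgado.
Order: Salazar, Horvat, Petrov, Saleh, Vasquez, Romero, Amari, Delgado. So position 4.

4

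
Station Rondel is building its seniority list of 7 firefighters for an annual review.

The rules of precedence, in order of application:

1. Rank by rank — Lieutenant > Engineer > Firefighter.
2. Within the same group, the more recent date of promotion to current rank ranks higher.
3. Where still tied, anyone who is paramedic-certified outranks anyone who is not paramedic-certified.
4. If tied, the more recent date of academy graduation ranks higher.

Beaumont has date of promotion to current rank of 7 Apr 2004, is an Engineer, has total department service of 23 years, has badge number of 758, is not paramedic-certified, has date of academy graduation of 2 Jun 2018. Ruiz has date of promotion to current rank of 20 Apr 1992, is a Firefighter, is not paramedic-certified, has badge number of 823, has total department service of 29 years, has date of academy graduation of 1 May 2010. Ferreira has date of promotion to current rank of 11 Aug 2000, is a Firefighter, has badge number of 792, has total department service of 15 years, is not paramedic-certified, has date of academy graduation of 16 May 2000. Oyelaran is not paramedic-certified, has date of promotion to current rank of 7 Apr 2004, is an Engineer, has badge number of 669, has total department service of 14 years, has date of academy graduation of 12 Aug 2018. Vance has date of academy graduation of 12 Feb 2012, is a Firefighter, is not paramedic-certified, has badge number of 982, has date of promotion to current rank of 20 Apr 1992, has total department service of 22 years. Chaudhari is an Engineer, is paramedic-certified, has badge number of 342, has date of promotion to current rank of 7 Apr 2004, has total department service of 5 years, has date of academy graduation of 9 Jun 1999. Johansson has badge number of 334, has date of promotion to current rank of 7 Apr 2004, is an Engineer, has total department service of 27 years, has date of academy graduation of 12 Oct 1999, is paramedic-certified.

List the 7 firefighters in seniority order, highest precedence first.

By rank: Johansson, Chaudhari, Oyelaran and Beaumont (Engineer); then Ferreira, Vance and Ruiz (Firefighter).
Johansson, Chaudhari, Oyelaran and Beaumont all have date of promotion to current rank 7 Apr 2004, so the next rule applies.
Among Johansson, Chaudhari, Oyelaran and Beaumont, paramedic-certified before not paramedic-certified: Johansson and Chaudhari (paramedic-certified) before Oyelaran and Beaumont (not paramedic-certified).
Among Johansson and Chaudhari, by date of academy graduation (later first): Johansson (12 Oct 1999) before Chaudhari (9 Jun 1999).
Among Oyelaran and Beaumont, by date of academy graduation (later first): Oyelaran (12 Aug 2018) before Beaumont (2 Jun 2018).
Among Ferreira, Vance and Ruiz, by date of promotion to current rank (later first): Ferreira (11 Aug 2000) before Vance and Ruiz (20 Apr 1992).
Vance and Ruiz are each not paramedic-certified, so the next rule applies.
Among Vance and Ruiz, by date of academy graduation (later first): Vance (12 Feb 2012) before Ruiz (1 May 2010).
Full order: Johansson, Chaudhari, Oyelaran, Beaumont, Ferreira, Vance, Ruiz.

Johansson, Chaudhari, Oyelaran, Beaumont, Ferreira, Vance, Ruiz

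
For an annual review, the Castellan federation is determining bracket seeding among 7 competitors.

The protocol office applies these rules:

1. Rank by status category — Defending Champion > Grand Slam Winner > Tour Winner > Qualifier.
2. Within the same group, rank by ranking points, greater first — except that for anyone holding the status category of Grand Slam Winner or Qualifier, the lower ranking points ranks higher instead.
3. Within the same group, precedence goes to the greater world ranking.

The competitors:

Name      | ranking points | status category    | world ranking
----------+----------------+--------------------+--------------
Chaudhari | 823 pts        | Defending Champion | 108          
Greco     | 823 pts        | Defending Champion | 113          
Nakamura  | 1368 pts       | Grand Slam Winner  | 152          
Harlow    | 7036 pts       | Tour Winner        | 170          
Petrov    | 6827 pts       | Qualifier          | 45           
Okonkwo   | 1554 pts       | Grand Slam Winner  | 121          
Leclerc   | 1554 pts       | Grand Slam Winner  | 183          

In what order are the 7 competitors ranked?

By status category: Greco and Chaudhari (Defending Champion); then Nakamura, Leclerc and Okonkwo (Grand Slam Winner); then Harlow (Tour Winner); then Petrov (Qualifier).
Greco and Chaudhari both have ranking points 823 pts, so the next rule applies.
Among Greco and Chaudhari, by world ranking (higher first): Greco (113) before Chaudhari (108).
Among Nakamura, Leclerc and Okonkwo, by ranking points (lower first) (reversed rule for this group): Nakamura (1368 pts) before Leclerc and Okonkwo (1554 pts).
Among Leclerc and Okonkwo, by world ranking (higher first): Leclerc (183) before Okonkwo (121).
Full order: Greco, Chaudhari, Nakamura, Leclerc, Okonkwo, Harlow, Petrov.

Greco, Chaudhari, Nakamura, Leclerc, Okonkwo, Harlow, Petrov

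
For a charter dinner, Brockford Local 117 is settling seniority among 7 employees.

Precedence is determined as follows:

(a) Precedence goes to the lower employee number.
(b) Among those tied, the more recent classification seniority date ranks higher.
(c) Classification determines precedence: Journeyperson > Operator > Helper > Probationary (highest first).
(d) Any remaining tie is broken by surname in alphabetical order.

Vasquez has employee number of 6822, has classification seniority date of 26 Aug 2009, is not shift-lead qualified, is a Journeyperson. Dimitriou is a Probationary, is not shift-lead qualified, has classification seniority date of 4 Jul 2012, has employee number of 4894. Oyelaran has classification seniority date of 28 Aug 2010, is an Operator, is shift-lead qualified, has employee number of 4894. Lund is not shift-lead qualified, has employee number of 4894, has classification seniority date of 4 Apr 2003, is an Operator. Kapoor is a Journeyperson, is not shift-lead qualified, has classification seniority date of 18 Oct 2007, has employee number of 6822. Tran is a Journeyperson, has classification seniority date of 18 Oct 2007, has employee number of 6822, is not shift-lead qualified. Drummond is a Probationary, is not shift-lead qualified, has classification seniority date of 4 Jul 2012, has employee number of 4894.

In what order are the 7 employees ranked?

Dimitriou, Drummond, Oyelaran, Lund, Vasquez, Kapoor, Tran

By employee number (lower first): Dimitriou, Drummond, Oyelaran and Lund (each 4894); then Vasquez, Kapoor and Tran (each 6822).
Among Dimitriou, Drummond, Oyelaran and Lund, by classification seniority date (later first): Dimitriou and Drummond (4 Jul 2012) before Oyelaran (28 Aug 2010) before Lund (4 Apr 2003).
Dimitriou and Drummond are each Probationary, so the next rule applies.
Among Dimitriou and Drummond, alphabetically by surname: Dimitriou before Drummond.
Among Vasquez, Kapoor and Tran, by classification seniority date (later first): Vasquez (26 Aug 2009) before Kapoor and Tran (18 Oct 2007).
Kapoor and Tran are each Journeyperson, so the next rule applies.
Among Kapoor and Tran, alphabetically by surname: Kapoor before Tran.
Full order: Dimitriou, Drummond, Oyelaran, Lund, Vasquez, Kapoor, Tran.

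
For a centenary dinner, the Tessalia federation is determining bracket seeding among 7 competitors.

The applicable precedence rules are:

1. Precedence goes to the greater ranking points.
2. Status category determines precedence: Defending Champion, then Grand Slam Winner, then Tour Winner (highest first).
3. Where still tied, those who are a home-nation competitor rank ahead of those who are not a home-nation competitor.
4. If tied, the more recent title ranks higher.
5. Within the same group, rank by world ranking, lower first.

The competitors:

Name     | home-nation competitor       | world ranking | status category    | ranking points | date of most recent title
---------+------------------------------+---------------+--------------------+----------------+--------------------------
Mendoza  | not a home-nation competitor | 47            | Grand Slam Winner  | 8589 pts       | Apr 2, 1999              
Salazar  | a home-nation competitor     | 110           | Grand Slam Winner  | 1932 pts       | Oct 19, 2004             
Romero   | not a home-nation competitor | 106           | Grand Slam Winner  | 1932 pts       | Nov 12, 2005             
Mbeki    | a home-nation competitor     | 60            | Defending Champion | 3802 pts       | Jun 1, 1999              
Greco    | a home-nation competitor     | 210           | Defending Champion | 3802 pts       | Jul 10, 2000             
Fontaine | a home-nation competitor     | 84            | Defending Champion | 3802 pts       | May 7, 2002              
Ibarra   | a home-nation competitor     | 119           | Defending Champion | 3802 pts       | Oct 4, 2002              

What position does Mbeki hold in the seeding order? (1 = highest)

5

By ranking points (higher first): Mendoza (8589 pts); then Ibarra, Fontaine, Greco and Mbeki (each 3802 pts); then Salazar and Romero (both 1932 pts).
Ibarra, Fontaine, Greco and Mbeki are each Defending Champion, so the next rule applies.
Ibarra, Fontaine, Greco and Mbeki are each a home-nation competitor, so the next rule applies.
Among Ibarra, Fontaine, Greco and Mbeki, by date of most recent title (later first): Ibarra (Oct 4, 2002) before Fontaine (May 7, 2002) before Greco (Jul 10, 2000) before Mbeki (Jun 1, 1999).
Salazar and Romero are each Grand Slam Winner, so the next rule applies.
Among Salazar and Romero, a home-nation competitor before not a home-nation competitor: Salazar (a home-nation competitor) before Romero (not a home-nation competitor).
Order: Mendoza, Ibarra, Fontaine, Greco, Mbeki, Salazar, Romero. So position 5.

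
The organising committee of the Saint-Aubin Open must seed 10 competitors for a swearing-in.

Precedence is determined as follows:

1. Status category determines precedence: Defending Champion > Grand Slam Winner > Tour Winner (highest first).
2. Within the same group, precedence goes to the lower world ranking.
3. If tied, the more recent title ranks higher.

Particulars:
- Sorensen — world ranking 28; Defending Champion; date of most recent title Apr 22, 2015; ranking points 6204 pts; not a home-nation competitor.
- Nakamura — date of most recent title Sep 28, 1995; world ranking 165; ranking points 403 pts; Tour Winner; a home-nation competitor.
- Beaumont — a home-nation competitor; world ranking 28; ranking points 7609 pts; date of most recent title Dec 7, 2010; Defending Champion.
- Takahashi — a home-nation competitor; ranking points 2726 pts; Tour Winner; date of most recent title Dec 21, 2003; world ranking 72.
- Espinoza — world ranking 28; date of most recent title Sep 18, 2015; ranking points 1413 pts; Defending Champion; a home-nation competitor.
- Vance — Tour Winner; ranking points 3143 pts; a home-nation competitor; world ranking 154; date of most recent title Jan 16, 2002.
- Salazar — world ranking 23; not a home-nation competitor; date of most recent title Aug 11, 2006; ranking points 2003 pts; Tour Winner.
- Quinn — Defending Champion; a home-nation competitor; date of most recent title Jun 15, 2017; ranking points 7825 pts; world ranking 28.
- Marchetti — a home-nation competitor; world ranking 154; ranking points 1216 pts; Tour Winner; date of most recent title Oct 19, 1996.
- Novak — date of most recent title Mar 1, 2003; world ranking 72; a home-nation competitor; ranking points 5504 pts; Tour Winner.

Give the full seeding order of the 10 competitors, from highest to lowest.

Quinn, Espinoza, Sorensen, Beaumont, Salazar, Takahashi, Novak, Vance, Marchetti, Nakamura

By status category: Quinn, Espinoza, Sorensen and Beaumont (Defending Champion); then Salazar, Takahashi, Novak, Vance, Marchetti and Nakamura (Tour Winner).
Quinn, Espinoza, Sorensen and Beaumont all have world ranking 28, so the next rule applies.
Among Quinn, Espinoza, Sorensen and Beaumont, by date of most recent title (later first): Quinn (Jun 15, 2017) before Espinoza (Sep 18, 2015) before Sorensen (Apr 22, 2015) before Beaumont (Dec 7, 2010).
Among Salazar, Takahashi, Novak, Vance, Marchetti and Nakamura, by world ranking (lower first): Salazar (23) before Takahashi and Novak (72) before Vance and Marchetti (154) before Nakamura (165).
Among Takahashi and Novak, by date of most recent title (later first): Takahashi (Dec 21, 2003) before Novak (Mar 1, 2003).
Among Vance and Marchetti, by date of most recent title (later first): Vance (Jan 16, 2002) before Marchetti (Oct 19, 1996).
Full order: Quinn, Espinoza, Sorensen, Beaumont, Salazar, Takahashi, Novak, Vance, Marchetti, Nakamura.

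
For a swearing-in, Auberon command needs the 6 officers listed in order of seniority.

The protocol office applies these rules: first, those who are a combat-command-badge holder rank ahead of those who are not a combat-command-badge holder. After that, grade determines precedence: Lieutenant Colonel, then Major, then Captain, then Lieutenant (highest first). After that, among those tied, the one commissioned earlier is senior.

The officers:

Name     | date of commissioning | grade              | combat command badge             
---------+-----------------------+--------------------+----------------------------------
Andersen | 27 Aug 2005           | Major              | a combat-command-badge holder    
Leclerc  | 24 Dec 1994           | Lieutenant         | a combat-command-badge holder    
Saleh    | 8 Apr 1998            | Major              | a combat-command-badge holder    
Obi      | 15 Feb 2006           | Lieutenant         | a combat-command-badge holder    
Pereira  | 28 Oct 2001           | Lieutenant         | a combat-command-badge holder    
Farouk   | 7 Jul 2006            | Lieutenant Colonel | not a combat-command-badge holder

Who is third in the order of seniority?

Leclerc

By the first rule: Saleh, Andersen, Leclerc, Pereira and Obi (each a combat-command-badge holder); then Farouk (not a combat-command-badge holder).
Among Saleh, Andersen, Leclerc, Pereira and Obi, by grade: Saleh and Andersen (Major) before Leclerc, Pereira and Obi (Lieutenant).
Among Saleh and Andersen, by date of commissioning (earlier first): Saleh (8 Apr 1998) before Andersen (27 Aug 2005).
Among Leclerc, Pereira and Obi, by date of commissioning (earlier first): Leclerc (24 Dec 1994) before Pereira (28 Oct 2001) before Obi (15 Feb 2006).
Order: Saleh, Andersen, Leclerc, Pereira, Obi, Farouk.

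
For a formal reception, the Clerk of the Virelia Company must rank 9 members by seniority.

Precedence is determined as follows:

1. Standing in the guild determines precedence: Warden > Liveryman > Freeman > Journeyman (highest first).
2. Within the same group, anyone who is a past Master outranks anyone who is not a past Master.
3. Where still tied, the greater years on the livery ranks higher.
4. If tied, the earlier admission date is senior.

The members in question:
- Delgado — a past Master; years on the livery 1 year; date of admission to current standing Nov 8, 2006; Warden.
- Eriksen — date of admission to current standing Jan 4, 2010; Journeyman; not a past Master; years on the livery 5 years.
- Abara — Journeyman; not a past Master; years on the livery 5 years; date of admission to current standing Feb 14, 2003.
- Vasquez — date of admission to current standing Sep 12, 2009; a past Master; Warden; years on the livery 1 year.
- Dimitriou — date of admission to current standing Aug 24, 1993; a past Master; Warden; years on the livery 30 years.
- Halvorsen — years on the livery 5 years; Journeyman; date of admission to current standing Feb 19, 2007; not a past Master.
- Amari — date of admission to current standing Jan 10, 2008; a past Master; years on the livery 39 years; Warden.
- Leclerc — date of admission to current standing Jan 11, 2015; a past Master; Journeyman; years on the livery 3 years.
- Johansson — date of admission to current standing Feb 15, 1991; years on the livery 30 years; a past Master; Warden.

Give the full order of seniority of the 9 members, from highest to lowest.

By standing in the guild: Amari, Johansson, Dimitriou, Delgado and Vasquez (Warden); then Leclerc, Abara, Halvorsen and Eriksen (Journeyman).
Amari, Johansson, Dimitriou, Delgado and Vasquez are each a past Master, so the next rule applies.
Among Amari, Johansson, Dimitriou, Delgado and Vasquez, by years on the livery (higher first): Amari (39 years) before Johansson and Dimitriou (30 years) before Delgado and Vasquez (1 year).
Among Johansson and Dimitriou, by date of admission to current standing (earlier first): Johansson (Feb 15, 1991) before Dimitriou (Aug 24, 1993).
Among Delgado and Vasquez, by date of admission to current standing (earlier first): Delgado (Nov 8, 2006) before Vasquez (Sep 12, 2009).
Among Leclerc, Abara, Halvorsen and Eriksen, a past Master before not a past Master: Leclerc (a past Master) before Abara, Halvorsen and Eriksen (not a past Master).
Abara, Halvorsen and Eriksen all have years on the livery 5 years, so the next rule applies.
Among Abara, Halvorsen and Eriksen, by date of admission to current standing (earlier first): Abara (Feb 14, 2003) before Halvorsen (Feb 19, 2007) before Eriksen (Jan 4, 2010).
Full order: Amari, Johansson, Dimitriou, Delgado, Vasquez, Leclerc, Abara, Halvorsen, Eriksen.

Amari, Johansson, Dimitriou, Delgado, Vasquez, Leclerc, Abara, Halvorsen, Eriksen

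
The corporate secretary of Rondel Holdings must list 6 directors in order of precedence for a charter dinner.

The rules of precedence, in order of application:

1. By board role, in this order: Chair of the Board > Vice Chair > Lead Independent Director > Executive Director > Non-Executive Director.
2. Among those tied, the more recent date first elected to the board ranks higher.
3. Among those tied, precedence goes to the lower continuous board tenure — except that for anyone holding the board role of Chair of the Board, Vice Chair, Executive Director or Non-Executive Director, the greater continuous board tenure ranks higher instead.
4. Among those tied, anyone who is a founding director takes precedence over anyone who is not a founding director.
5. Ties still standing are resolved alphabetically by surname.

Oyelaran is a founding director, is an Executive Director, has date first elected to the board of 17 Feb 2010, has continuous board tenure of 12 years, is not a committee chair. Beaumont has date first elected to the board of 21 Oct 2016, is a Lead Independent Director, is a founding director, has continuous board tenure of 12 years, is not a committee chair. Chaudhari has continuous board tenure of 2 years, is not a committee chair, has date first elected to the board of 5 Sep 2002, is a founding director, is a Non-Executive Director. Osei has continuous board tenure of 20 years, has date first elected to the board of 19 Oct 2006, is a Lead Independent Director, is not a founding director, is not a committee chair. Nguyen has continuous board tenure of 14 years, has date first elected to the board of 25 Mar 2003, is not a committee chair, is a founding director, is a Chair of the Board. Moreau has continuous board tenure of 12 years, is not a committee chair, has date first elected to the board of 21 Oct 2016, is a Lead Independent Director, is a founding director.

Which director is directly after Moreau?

By board role: Nguyen (Chair of the Board); then Beaumont, Moreau and Osei (Lead Independent Director); then Oyelaran (Executive Director); then Chaudhari (Non-Executive Director).
Among Beaumont, Moreau and Osei, by date first elected to the board (later first): Beaumont and Moreau (21 Oct 2016) before Osei (19 Oct 2006).
Beaumont and Moreau both have continuous board tenure 12 years, so the next rule applies.
Beaumont and Moreau are each a founding director, so the next rule applies.
Among Beaumont and Moreau, alphabetically by surname: Beaumont before Moreau.
Order: Nguyen, Beaumont, Moreau, Osei, Oyelaran, Chaudhari.

Osei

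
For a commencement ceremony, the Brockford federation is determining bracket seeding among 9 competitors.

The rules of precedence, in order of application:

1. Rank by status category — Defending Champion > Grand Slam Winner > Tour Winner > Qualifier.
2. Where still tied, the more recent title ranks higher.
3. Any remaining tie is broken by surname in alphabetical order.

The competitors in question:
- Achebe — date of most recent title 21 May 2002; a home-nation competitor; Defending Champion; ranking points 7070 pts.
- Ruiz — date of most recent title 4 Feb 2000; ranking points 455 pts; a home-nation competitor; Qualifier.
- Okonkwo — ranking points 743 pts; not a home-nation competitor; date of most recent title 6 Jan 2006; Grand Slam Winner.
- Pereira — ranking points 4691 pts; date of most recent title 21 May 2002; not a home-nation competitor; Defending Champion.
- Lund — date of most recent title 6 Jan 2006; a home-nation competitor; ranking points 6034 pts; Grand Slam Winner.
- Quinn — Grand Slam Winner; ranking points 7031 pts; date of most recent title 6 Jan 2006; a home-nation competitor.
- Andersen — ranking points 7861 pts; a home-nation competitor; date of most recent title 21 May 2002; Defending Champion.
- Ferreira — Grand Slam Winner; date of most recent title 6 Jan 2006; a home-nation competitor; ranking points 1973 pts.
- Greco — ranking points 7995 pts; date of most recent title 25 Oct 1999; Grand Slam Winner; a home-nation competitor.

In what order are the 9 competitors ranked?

Achebe, Andersen, Pereira, Ferreira, Lund, Okonkwo, Quinn, Greco, Ruiz

By status category: Achebe, Andersen and Pereira (Defending Champion); then Ferreira, Lund, Okonkwo, Quinn and Greco (Grand Slam Winner); then Ruiz (Qualifier).
Achebe, Andersen and Pereira all have date of most recent title 21 May 2002, so the next rule applies.
Among Achebe, Andersen and Pereira, alphabetically by surname: Achebe before Andersen before Pereira.
Among Ferreira, Lund, Okonkwo, Quinn and Greco, by date of most recent title (later first): Ferreira, Lund, Okonkwo and Quinn (6 Jan 2006) before Greco (25 Oct 1999).
Among Ferreira, Lund, Okonkwo and Quinn, alphabetically by surname: Ferreira before Lund before Okonkwo before Quinn.
Full order: Achebe, Andersen, Pereira, Ferreira, Lund, Okonkwo, Quinn, Greco, Ruiz.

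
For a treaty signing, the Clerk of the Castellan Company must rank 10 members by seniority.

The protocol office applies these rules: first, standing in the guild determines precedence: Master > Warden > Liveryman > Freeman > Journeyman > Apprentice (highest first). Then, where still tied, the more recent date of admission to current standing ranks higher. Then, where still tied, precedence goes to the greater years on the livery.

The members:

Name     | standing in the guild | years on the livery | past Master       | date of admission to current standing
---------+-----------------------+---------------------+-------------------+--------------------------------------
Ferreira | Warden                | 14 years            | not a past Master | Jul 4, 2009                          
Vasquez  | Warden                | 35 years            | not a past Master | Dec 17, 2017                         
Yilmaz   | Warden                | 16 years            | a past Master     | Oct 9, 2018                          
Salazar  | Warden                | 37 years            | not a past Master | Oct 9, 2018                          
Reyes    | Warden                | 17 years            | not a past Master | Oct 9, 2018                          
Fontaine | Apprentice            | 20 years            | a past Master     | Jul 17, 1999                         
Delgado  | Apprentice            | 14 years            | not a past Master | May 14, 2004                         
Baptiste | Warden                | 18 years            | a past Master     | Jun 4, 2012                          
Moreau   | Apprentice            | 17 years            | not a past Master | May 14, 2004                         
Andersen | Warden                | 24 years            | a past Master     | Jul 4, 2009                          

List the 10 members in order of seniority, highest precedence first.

Salazar, Reyes, Yilmaz, Vasquez, Baptiste, Andersen, Ferreira, Moreau, Delgado, Fontaine

By standing in the guild: Salazar, Reyes, Yilmaz, Vasquez, Baptiste, Andersen and Ferreira (Warden); then Moreau, Delgado and Fontaine (Apprentice).
Among Salazar, Reyes, Yilmaz, Vasquez, Baptiste, Andersen and Ferreira, by date of admission to current standing (later first): Salazar, Reyes and Yilmaz (Oct 9, 2018) before Vasquez (Dec 17, 2017) before Baptiste (Jun 4, 2012) before Andersen and Ferreira (Jul 4, 2009).
Among Salazar, Reyes and Yilmaz, by years on the livery (higher first): Salazar (37 years) before Reyes (17 years) before Yilmaz (16 years).
Among Andersen and Ferreira, by years on the livery (higher first): Andersen (24 years) before Ferreira (14 years).
Among Moreau, Delgado and Fontaine, by date of admission to current standing (later first): Moreau and Delgado (May 14, 2004) before Fontaine (Jul 17, 1999).
Among Moreau and Delgado, by years on the livery (higher first): Moreau (17 years) before Delgado (14 years).
Full order: Salazar, Reyes, Yilmaz, Vasquez, Baptiste, Andersen, Ferreira, Moreau, Delgado, Fontaine.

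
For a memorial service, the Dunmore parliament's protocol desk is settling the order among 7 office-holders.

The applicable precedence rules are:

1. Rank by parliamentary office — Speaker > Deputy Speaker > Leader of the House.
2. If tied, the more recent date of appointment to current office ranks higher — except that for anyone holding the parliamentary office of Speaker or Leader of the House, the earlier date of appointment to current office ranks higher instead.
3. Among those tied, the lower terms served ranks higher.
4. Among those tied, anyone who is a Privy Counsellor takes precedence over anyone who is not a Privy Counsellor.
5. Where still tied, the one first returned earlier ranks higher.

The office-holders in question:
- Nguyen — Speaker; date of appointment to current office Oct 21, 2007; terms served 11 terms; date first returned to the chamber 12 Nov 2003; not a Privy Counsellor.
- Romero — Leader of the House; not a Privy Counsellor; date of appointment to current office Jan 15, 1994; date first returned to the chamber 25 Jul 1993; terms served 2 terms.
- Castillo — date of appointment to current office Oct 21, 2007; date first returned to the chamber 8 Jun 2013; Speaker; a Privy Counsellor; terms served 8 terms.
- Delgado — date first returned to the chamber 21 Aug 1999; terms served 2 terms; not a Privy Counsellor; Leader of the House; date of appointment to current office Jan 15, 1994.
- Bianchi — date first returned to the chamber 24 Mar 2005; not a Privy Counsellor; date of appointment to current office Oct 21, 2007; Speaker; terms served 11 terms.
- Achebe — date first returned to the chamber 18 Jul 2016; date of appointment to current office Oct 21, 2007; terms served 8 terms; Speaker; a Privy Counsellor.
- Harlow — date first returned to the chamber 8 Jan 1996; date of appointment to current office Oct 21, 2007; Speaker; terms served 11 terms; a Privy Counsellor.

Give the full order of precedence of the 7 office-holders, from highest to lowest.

By parliamentary office: Castillo, Achebe, Harlow, Nguyen and Bianchi (Speaker); then Romero and Delgado (Leader of the House).
Castillo, Achebe, Harlow, Nguyen and Bianchi all have date of appointment to current office Oct 21, 2007, so the next rule applies.
Among Castillo, Achebe, Harlow, Nguyen and Bianchi, by terms served (lower first): Castillo and Achebe (8 terms) before Harlow, Nguyen and Bianchi (11 terms).
Castillo and Achebe are each a Privy Counsellor, so the next rule applies.
Among Castillo and Achebe, by date first returned to the chamber (earlier first): Castillo (8 Jun 2013) before Achebe (18 Jul 2016).
Among Harlow, Nguyen and Bianchi, a Privy Counsellor before not a Privy Counsellor: Harlow (a Privy Counsellor) before Nguyen and Bianchi (not a Privy Counsellor).
Among Nguyen and Bianchi, by date first returned to the chamber (earlier first): Nguyen (12 Nov 2003) before Bianchi (24 Mar 2005).
Romero and Delgado both have date of appointment to current office Jan 15, 1994, so the next rule applies.
Romero and Delgado both have terms served 2 terms, so the next rule applies.
Romero and Delgado are each not a Privy Counsellor, so the next rule applies.
Among Romero and Delgado, by date first returned to the chamber (earlier first): Romero (25 Jul 1993) before Delgado (21 Aug 1999).
Full order: Castillo, Achebe, Harlow, Nguyen, Bianchi, Romero, Delgado.

Castillo, Achebe, Harlow, Nguyen, Bianchi, Romero, Delgado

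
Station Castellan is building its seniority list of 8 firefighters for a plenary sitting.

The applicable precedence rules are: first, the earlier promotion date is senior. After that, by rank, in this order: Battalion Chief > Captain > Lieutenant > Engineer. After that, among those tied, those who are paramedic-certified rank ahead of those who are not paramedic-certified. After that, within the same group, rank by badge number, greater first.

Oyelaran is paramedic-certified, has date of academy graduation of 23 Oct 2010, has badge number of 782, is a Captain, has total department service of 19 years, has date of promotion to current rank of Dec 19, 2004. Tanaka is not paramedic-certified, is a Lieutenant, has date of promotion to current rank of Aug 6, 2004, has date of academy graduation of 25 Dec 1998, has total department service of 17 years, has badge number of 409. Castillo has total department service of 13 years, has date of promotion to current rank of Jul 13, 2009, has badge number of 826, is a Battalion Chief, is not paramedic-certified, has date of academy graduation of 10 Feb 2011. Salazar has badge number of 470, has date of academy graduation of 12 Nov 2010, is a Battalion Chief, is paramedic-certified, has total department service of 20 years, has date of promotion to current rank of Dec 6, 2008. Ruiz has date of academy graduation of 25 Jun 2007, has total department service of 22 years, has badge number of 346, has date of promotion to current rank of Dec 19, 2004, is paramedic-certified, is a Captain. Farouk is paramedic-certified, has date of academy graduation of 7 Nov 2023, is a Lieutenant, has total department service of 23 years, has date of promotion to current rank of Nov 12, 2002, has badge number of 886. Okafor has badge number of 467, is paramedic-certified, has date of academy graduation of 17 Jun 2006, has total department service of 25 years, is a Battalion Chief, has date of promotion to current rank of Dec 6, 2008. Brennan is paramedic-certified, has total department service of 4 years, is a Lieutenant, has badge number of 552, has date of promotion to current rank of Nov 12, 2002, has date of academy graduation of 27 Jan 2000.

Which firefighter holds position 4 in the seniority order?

By date of promotion to current rank (earlier first): Farouk and Brennan (both Nov 12, 2002); then Tanaka (Aug 6, 2004); then Oyelaran and Ruiz (both Dec 19, 2004); then Salazar and Okafor (both Dec 6, 2008); then Castillo (Jul 13, 2009).
Farouk and Brennan are each Lieutenant, so the next rule applies.
Farouk and Brennan are each paramedic-certified, so the next rule applies.
Among Farouk and Brennan, by badge number (higher first): Farouk (886) before Brennan (552).
Oyelaran and Ruiz are each Captain, so the next rule applies.
Oyelaran and Ruiz are each paramedic-certified, so the next rule applies.
Among Oyelaran and Ruiz, by badge number (higher first): Oyelaran (782) before Ruiz (346).
Salazar and Okafor are each Battalion Chief, so the next rule applies.
Salazar and Okafor are each paramedic-certified, so the next rule applies.
Among Salazar and Okafor, by badge number (higher first): Salazar (470) before Okafor (467).
Order: Farouk, Brennan, Tanaka, Oyelaran, Ruiz, Salazar, Okafor, Castillo.

Oyelaran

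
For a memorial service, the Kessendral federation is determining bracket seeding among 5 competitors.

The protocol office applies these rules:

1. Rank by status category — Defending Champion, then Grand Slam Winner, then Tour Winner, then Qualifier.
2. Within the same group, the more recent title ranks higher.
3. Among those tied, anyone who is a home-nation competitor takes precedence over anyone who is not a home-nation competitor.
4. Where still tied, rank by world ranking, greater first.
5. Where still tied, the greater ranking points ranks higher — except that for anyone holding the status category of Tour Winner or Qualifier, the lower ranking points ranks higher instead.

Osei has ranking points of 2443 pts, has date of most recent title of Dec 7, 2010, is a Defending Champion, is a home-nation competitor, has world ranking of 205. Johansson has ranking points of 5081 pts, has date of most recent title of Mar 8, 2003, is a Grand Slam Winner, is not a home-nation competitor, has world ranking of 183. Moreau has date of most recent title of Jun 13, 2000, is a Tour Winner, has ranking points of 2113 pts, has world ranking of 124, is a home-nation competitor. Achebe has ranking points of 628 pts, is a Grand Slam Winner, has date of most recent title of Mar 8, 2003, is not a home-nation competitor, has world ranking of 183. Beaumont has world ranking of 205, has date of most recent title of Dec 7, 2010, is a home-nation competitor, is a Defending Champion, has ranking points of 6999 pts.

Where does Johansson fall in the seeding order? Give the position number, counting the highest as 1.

3

By status category: Beaumont and Osei (Defending Champion); then Johansson and Achebe (Grand Slam Winner); then Moreau (Tour Winner).
Beaumont and Osei both have date of most recent title Dec 7, 2010, so the next rule applies.
Beaumont and Osei are each a home-nation competitor, so the next rule applies.
Beaumont and Osei both have world ranking 205, so the next rule applies.
Among Beaumont and Osei, by ranking points (higher first): Beaumont (6999 pts) before Osei (2443 pts).
Johansson and Achebe both have date of most recent title Mar 8, 2003, so the next rule applies.
Johansson and Achebe are each not a home-nation competitor, so the next rule applies.
Johansson and Achebe both have world ranking 183, so the next rule applies.
Among Johansson and Achebe, by ranking points (higher first): Johansson (5081 pts) before Achebe (628 pts).
Order: Beaumont, Osei, Johansson, Achebe, Moreau. So position 3.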